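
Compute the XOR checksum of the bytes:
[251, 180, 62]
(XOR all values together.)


XOR chain: 251 ^ 180 ^ 62 = 113

113


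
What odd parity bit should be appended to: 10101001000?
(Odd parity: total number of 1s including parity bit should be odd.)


Number of 1s in data: 4
Parity bit: 1

1


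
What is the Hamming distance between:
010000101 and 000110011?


XOR: 010110110
Count of 1s: 5

5


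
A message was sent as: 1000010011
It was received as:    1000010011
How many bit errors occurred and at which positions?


XOR: 0000000000

0 errors (received matches sent)


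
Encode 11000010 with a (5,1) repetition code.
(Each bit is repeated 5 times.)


Each bit -> 5 copies

1111111111000000000000000000001111100000


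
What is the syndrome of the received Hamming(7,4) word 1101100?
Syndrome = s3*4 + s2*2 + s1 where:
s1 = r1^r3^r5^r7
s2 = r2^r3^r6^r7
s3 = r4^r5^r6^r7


s1=0, s2=1, s3=0

Syndrome = 2 (error at position 2)


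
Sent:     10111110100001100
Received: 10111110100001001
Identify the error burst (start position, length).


XOR: 00000000000000101

Burst at position 14, length 3


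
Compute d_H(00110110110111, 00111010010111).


XOR: 00001100100000
Count of 1s: 3

3


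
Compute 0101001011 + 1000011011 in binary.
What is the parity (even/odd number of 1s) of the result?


0101001011 = 331
1000011011 = 539
Sum = 870 = 1101100110
1s count = 6

even parity (6 ones in 1101100110)


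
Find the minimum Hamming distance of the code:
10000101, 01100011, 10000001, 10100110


Comparing all pairs, minimum distance: 1
Can detect 0 errors, correct 0 errors

1


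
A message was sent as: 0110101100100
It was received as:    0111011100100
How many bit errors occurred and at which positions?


XOR: 0001110000000

3 error(s) at position(s): 3, 4, 5


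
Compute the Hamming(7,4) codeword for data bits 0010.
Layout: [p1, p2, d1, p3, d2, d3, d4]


Parity bits: p1=0, p2=1, p3=1

0101010


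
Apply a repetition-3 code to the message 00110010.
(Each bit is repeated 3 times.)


Each bit -> 3 copies

000000111111000000111000


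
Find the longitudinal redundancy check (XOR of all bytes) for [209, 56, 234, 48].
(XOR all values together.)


XOR chain: 209 ^ 56 ^ 234 ^ 48 = 51

51


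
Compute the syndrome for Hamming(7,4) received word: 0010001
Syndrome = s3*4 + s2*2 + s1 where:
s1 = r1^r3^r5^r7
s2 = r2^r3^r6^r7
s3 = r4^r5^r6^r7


s1=0, s2=0, s3=1

Syndrome = 4 (error at position 4)


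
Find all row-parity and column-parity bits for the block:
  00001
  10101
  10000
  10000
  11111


Row parities: 11111
Column parities: 01011

Row P: 11111, Col P: 01011, Corner: 1


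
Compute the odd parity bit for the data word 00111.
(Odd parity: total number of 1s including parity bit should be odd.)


Number of 1s in data: 3
Parity bit: 0

0


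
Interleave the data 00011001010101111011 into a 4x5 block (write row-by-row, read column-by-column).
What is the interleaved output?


Matrix:
  00011
  00101
  01011
  11011
Read columns: 00010011010010111111

00010011010010111111


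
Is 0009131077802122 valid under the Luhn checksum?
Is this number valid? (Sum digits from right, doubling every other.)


Luhn sum = 46
46 mod 10 = 6

Invalid (Luhn sum mod 10 = 6)


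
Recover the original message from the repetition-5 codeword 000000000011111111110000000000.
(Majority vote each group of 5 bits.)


Groups: 00000, 00000, 11111, 11111, 00000, 00000
Majority votes: 001100

001100


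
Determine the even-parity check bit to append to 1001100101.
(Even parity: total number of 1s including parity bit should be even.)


Number of 1s in data: 5
Parity bit: 1

1


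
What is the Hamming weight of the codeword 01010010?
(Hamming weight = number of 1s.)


Counting 1s in 01010010

3


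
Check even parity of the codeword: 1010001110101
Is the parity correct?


Number of 1s: 7

No, parity error (7 ones)


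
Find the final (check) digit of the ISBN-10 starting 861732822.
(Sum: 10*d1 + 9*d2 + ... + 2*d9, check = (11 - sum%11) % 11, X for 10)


Weighted sum: 261
261 mod 11 = 8

Check digit: 3


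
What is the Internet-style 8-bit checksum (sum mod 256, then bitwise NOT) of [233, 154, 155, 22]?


Sum = 564 mod 256 = 52
Complement = 203

203


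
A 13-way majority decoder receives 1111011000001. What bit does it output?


Ones: 7 out of 13
Threshold: 7

1 (7/13 voted 1)


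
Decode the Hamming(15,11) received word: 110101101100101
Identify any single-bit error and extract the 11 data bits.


Syndrome = 7: error at position 7

Data: 00101100101 (corrected bit 7)


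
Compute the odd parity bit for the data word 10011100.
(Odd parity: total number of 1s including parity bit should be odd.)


Number of 1s in data: 4
Parity bit: 1

1


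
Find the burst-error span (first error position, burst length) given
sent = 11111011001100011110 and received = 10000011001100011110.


XOR: 01111000000000000000

Burst at position 1, length 4


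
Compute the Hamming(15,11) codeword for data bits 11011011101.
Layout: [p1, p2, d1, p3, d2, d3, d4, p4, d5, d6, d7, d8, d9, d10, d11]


Parity bits: p1=1, p2=0, p3=1, p4=1

101110111011101


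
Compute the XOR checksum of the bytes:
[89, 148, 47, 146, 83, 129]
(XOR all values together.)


XOR chain: 89 ^ 148 ^ 47 ^ 146 ^ 83 ^ 129 = 162

162


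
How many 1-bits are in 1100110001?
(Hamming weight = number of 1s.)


Counting 1s in 1100110001

5


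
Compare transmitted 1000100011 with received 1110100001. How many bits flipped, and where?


XOR: 0110000010

3 error(s) at position(s): 1, 2, 8


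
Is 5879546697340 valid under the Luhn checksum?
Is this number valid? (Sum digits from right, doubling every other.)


Luhn sum = 75
75 mod 10 = 5

Invalid (Luhn sum mod 10 = 5)


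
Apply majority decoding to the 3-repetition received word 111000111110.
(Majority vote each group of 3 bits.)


Groups: 111, 000, 111, 110
Majority votes: 1011

1011


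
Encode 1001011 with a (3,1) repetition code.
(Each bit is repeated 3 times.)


Each bit -> 3 copies

111000000111000111111


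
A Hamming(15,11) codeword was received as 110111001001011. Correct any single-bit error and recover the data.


Syndrome = 0: no error detected

Data: 01101001011 (no errors)


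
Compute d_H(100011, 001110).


XOR: 101101
Count of 1s: 4

4


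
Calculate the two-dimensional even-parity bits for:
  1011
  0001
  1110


Row parities: 111
Column parities: 0100

Row P: 111, Col P: 0100, Corner: 1


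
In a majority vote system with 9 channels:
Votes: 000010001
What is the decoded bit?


Ones: 2 out of 9
Threshold: 5

0 (2/9 voted 1)


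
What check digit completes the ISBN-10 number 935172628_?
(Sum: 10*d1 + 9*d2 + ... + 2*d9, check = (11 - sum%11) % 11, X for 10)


Weighted sum: 262
262 mod 11 = 9

Check digit: 2


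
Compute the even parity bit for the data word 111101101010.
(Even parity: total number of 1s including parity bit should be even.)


Number of 1s in data: 8
Parity bit: 0

0


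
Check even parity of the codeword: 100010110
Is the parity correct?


Number of 1s: 4

Yes, parity is correct (4 ones)


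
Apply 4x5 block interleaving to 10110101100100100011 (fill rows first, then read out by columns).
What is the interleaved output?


Matrix:
  10110
  10110
  01001
  00011
Read columns: 11000010110011010011

11000010110011010011


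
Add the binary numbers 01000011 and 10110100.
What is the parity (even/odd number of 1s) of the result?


01000011 = 67
10110100 = 180
Sum = 247 = 11110111
1s count = 7

odd parity (7 ones in 11110111)


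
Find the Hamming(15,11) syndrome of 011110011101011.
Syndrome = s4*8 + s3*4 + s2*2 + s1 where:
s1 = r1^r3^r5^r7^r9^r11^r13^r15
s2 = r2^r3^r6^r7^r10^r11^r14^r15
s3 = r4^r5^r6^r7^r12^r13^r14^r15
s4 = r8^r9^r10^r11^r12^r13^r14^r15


s1=0, s2=1, s3=1, s4=0

Syndrome = 6 (error at position 6)


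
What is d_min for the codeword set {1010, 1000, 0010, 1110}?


Comparing all pairs, minimum distance: 1
Can detect 0 errors, correct 0 errors

1


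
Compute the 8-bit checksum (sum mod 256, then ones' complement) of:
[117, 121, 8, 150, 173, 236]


Sum = 805 mod 256 = 37
Complement = 218

218


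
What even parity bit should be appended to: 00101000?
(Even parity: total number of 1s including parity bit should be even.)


Number of 1s in data: 2
Parity bit: 0

0


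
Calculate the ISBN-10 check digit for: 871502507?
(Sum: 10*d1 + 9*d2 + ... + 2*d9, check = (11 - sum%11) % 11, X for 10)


Weighted sum: 230
230 mod 11 = 10

Check digit: 1


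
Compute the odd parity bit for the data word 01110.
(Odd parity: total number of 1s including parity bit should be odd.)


Number of 1s in data: 3
Parity bit: 0

0


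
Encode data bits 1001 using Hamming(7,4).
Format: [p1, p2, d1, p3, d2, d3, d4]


Parity bits: p1=0, p2=0, p3=1

0011001


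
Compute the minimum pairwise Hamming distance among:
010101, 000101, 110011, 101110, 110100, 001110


Comparing all pairs, minimum distance: 1
Can detect 0 errors, correct 0 errors

1


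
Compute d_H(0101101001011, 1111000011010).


XOR: 1010101010001
Count of 1s: 6

6


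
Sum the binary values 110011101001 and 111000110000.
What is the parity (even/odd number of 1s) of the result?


110011101001 = 3305
111000110000 = 3632
Sum = 6937 = 1101100011001
1s count = 7

odd parity (7 ones in 1101100011001)


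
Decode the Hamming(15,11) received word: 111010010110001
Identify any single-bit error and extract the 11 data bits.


Syndrome = 3: error at position 3

Data: 01000110001 (corrected bit 3)


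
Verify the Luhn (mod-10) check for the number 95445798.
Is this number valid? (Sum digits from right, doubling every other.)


Luhn sum = 51
51 mod 10 = 1

Invalid (Luhn sum mod 10 = 1)


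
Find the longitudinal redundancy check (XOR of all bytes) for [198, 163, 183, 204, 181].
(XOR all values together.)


XOR chain: 198 ^ 163 ^ 183 ^ 204 ^ 181 = 171

171


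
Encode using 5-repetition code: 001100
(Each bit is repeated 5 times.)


Each bit -> 5 copies

000000000011111111110000000000


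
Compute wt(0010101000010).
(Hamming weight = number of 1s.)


Counting 1s in 0010101000010

4


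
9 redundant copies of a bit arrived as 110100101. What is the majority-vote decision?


Ones: 5 out of 9
Threshold: 5

1 (5/9 voted 1)


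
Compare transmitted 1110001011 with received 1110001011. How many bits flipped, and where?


XOR: 0000000000

0 errors (received matches sent)


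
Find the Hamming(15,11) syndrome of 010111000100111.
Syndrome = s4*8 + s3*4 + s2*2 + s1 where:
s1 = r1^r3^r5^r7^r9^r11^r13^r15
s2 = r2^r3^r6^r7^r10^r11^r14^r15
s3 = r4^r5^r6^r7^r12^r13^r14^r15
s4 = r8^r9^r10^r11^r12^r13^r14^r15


s1=1, s2=1, s3=0, s4=0

Syndrome = 3 (error at position 3)


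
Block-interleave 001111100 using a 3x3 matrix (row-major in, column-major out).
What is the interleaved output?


Matrix:
  001
  111
  100
Read columns: 011010110

011010110


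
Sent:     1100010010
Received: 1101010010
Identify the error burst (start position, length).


XOR: 0001000000

Burst at position 3, length 1


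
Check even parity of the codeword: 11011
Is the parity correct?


Number of 1s: 4

Yes, parity is correct (4 ones)


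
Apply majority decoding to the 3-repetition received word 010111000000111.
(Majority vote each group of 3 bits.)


Groups: 010, 111, 000, 000, 111
Majority votes: 01001

01001


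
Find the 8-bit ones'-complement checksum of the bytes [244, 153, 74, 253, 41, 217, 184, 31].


Sum = 1197 mod 256 = 173
Complement = 82

82


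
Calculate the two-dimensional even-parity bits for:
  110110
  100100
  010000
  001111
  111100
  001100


Row parities: 001000
Column parities: 111101

Row P: 001000, Col P: 111101, Corner: 1


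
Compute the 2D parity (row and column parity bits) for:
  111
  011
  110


Row parities: 100
Column parities: 010

Row P: 100, Col P: 010, Corner: 1


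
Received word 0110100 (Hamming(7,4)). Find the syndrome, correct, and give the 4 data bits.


Syndrome = 4: error at position 4

Data: 1100 (corrected bit 4)


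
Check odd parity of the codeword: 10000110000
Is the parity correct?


Number of 1s: 3

Yes, parity is correct (3 ones)


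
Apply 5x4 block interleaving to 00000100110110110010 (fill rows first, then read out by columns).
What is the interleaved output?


Matrix:
  0000
  0100
  1101
  1011
  0010
Read columns: 00110011000001100110

00110011000001100110


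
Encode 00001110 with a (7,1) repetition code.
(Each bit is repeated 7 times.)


Each bit -> 7 copies

00000000000000000000000000001111111111111111111110000000


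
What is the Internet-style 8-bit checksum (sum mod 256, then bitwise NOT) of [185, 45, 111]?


Sum = 341 mod 256 = 85
Complement = 170

170


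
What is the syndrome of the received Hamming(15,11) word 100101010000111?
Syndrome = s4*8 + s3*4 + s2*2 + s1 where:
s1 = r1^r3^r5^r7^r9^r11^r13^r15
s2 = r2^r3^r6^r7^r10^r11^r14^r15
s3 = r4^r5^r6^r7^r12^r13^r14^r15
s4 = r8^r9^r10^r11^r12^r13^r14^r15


s1=1, s2=1, s3=1, s4=0

Syndrome = 7 (error at position 7)


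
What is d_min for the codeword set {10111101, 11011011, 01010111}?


Comparing all pairs, minimum distance: 3
Can detect 2 errors, correct 1 errors

3


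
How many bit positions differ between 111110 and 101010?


XOR: 010100
Count of 1s: 2

2


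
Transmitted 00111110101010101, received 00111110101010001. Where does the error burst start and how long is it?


XOR: 00000000000000100

Burst at position 14, length 1


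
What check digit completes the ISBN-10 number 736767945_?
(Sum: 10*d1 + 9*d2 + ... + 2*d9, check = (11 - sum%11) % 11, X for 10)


Weighted sum: 323
323 mod 11 = 4

Check digit: 7


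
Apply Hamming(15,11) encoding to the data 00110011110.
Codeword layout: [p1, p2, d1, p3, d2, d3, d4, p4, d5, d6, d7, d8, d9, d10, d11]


Parity bits: p1=1, p2=0, p3=1, p4=0

100101100011110


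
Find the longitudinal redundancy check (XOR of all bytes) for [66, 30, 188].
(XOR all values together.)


XOR chain: 66 ^ 30 ^ 188 = 224

224


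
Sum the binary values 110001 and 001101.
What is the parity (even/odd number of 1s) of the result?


110001 = 49
001101 = 13
Sum = 62 = 111110
1s count = 5

odd parity (5 ones in 111110)


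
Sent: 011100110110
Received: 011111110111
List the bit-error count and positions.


XOR: 000011000001

3 error(s) at position(s): 4, 5, 11


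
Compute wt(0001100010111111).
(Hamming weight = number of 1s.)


Counting 1s in 0001100010111111

9


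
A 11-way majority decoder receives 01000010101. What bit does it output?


Ones: 4 out of 11
Threshold: 6

0 (4/11 voted 1)


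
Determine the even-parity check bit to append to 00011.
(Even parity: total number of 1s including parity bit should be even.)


Number of 1s in data: 2
Parity bit: 0

0


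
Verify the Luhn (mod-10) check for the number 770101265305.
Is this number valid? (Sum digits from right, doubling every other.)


Luhn sum = 33
33 mod 10 = 3

Invalid (Luhn sum mod 10 = 3)


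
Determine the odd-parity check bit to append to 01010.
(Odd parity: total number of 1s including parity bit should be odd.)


Number of 1s in data: 2
Parity bit: 1

1


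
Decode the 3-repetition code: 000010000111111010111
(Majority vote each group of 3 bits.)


Groups: 000, 010, 000, 111, 111, 010, 111
Majority votes: 0001101

0001101


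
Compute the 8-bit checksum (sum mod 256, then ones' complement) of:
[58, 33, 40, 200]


Sum = 331 mod 256 = 75
Complement = 180

180


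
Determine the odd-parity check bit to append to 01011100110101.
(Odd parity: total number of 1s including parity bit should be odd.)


Number of 1s in data: 8
Parity bit: 1

1


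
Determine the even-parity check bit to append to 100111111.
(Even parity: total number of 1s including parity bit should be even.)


Number of 1s in data: 7
Parity bit: 1

1


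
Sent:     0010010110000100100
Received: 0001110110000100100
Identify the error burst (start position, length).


XOR: 0011100000000000000

Burst at position 2, length 3


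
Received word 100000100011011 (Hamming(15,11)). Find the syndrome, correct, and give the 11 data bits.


Syndrome = 0: no error detected

Data: 00010011011 (no errors)


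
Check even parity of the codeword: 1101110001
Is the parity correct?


Number of 1s: 6

Yes, parity is correct (6 ones)


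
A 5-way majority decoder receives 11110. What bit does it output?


Ones: 4 out of 5
Threshold: 3

1 (4/5 voted 1)


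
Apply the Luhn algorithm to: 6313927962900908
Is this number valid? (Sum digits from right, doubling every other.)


Luhn sum = 67
67 mod 10 = 7

Invalid (Luhn sum mod 10 = 7)


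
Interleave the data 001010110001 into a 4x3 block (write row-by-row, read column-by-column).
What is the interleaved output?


Matrix:
  001
  010
  110
  001
Read columns: 001001101001

001001101001


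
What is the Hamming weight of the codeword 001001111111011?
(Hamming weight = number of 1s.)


Counting 1s in 001001111111011

10


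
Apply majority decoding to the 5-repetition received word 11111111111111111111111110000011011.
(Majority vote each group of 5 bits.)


Groups: 11111, 11111, 11111, 11111, 11111, 00000, 11011
Majority votes: 1111101

1111101


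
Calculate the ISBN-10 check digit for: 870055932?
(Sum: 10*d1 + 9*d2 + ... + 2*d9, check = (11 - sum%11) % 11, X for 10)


Weighted sum: 247
247 mod 11 = 5

Check digit: 6


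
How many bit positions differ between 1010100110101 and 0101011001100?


XOR: 1111111111001
Count of 1s: 11

11


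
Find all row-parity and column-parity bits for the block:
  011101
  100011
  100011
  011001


Row parities: 0111
Column parities: 000100

Row P: 0111, Col P: 000100, Corner: 1


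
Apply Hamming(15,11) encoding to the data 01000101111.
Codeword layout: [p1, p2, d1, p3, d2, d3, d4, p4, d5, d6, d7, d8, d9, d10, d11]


Parity bits: p1=1, p2=1, p3=1, p4=1

110110010101111


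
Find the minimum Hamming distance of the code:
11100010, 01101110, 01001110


Comparing all pairs, minimum distance: 1
Can detect 0 errors, correct 0 errors

1


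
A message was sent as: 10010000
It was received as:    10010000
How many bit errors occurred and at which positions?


XOR: 00000000

0 errors (received matches sent)


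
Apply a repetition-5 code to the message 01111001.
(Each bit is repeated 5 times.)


Each bit -> 5 copies

0000011111111111111111111000000000011111


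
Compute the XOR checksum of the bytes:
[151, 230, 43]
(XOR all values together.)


XOR chain: 151 ^ 230 ^ 43 = 90

90


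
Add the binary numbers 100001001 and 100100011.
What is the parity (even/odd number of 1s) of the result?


100001001 = 265
100100011 = 291
Sum = 556 = 1000101100
1s count = 4

even parity (4 ones in 1000101100)


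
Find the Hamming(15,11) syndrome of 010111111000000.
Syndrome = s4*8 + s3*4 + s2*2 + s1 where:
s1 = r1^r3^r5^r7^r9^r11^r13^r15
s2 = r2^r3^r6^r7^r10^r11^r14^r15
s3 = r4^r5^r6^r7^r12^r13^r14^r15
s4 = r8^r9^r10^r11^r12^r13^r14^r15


s1=1, s2=1, s3=0, s4=0

Syndrome = 3 (error at position 3)


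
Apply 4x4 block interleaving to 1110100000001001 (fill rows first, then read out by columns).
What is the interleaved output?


Matrix:
  1110
  1000
  0000
  1001
Read columns: 1101100010000001

1101100010000001


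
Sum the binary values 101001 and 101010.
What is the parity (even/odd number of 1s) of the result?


101001 = 41
101010 = 42
Sum = 83 = 1010011
1s count = 4

even parity (4 ones in 1010011)


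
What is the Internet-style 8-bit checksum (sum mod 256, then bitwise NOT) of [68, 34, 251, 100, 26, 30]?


Sum = 509 mod 256 = 253
Complement = 2

2


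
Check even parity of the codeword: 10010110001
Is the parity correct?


Number of 1s: 5

No, parity error (5 ones)


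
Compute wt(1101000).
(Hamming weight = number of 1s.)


Counting 1s in 1101000

3


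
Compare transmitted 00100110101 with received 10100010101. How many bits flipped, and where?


XOR: 10000100000

2 error(s) at position(s): 0, 5


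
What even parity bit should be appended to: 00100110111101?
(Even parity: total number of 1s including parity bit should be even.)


Number of 1s in data: 8
Parity bit: 0

0


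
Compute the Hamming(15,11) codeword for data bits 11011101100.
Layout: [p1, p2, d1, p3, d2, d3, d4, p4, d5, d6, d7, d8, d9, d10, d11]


Parity bits: p1=1, p2=1, p3=0, p4=0

111010101101100


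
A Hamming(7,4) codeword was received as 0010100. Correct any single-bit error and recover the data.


Syndrome = 6: error at position 6

Data: 1110 (corrected bit 6)


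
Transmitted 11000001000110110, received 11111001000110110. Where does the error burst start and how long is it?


XOR: 00111000000000000

Burst at position 2, length 3


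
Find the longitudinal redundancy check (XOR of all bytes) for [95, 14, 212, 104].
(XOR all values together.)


XOR chain: 95 ^ 14 ^ 212 ^ 104 = 237

237


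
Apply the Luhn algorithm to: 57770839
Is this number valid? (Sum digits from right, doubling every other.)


Luhn sum = 43
43 mod 10 = 3

Invalid (Luhn sum mod 10 = 3)


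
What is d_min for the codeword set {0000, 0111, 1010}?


Comparing all pairs, minimum distance: 2
Can detect 1 errors, correct 0 errors

2


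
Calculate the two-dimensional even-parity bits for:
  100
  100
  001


Row parities: 111
Column parities: 001

Row P: 111, Col P: 001, Corner: 1


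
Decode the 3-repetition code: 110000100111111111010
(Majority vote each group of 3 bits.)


Groups: 110, 000, 100, 111, 111, 111, 010
Majority votes: 1001110

1001110


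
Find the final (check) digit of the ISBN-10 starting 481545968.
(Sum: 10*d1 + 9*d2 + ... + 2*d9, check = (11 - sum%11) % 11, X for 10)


Weighted sum: 274
274 mod 11 = 10

Check digit: 1


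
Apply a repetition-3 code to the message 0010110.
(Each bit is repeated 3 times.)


Each bit -> 3 copies

000000111000111111000


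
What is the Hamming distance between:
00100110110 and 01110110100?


XOR: 01010000010
Count of 1s: 3

3


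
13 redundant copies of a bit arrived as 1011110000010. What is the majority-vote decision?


Ones: 6 out of 13
Threshold: 7

0 (6/13 voted 1)


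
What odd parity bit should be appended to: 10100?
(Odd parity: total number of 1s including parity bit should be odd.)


Number of 1s in data: 2
Parity bit: 1

1


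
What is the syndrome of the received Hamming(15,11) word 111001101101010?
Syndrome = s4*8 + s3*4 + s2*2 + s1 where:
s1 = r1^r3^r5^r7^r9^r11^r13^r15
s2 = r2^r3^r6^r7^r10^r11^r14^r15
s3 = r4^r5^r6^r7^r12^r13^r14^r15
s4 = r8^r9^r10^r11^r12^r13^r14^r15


s1=0, s2=0, s3=0, s4=0

Syndrome = 0 (no error)


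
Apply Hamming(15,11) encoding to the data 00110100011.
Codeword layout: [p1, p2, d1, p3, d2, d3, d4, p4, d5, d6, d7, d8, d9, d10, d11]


Parity bits: p1=0, p2=1, p3=0, p4=1

010001110100011


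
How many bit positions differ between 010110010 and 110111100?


XOR: 100001110
Count of 1s: 4

4


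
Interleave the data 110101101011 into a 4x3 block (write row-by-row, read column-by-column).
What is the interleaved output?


Matrix:
  110
  101
  101
  011
Read columns: 111010010111

111010010111


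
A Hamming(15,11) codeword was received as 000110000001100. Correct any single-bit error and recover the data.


Syndrome = 0: no error detected

Data: 01000001100 (no errors)


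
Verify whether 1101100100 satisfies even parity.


Number of 1s: 5

No, parity error (5 ones)


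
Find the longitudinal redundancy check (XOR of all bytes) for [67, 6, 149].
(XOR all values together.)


XOR chain: 67 ^ 6 ^ 149 = 208

208


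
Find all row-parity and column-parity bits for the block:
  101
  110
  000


Row parities: 000
Column parities: 011

Row P: 000, Col P: 011, Corner: 0


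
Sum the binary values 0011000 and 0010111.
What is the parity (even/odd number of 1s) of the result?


0011000 = 24
0010111 = 23
Sum = 47 = 101111
1s count = 5

odd parity (5 ones in 101111)


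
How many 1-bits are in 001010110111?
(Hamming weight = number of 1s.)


Counting 1s in 001010110111

7


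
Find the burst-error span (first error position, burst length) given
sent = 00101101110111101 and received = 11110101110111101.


XOR: 11011000000000000

Burst at position 0, length 5


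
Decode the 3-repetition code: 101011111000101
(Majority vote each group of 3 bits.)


Groups: 101, 011, 111, 000, 101
Majority votes: 11101

11101


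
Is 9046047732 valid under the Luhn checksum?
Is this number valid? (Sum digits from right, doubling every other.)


Luhn sum = 47
47 mod 10 = 7

Invalid (Luhn sum mod 10 = 7)


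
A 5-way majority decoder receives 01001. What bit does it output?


Ones: 2 out of 5
Threshold: 3

0 (2/5 voted 1)


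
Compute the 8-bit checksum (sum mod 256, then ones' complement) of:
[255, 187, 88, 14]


Sum = 544 mod 256 = 32
Complement = 223

223


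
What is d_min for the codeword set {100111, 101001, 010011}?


Comparing all pairs, minimum distance: 3
Can detect 2 errors, correct 1 errors

3


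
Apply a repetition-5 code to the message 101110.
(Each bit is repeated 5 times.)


Each bit -> 5 copies

111110000011111111111111100000


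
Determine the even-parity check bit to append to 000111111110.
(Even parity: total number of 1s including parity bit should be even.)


Number of 1s in data: 8
Parity bit: 0

0


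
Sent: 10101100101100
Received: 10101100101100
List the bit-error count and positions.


XOR: 00000000000000

0 errors (received matches sent)


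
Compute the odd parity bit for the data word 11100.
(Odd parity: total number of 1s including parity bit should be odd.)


Number of 1s in data: 3
Parity bit: 0

0


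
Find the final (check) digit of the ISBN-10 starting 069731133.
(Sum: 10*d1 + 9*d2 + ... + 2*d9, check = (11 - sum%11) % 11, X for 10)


Weighted sum: 217
217 mod 11 = 8

Check digit: 3


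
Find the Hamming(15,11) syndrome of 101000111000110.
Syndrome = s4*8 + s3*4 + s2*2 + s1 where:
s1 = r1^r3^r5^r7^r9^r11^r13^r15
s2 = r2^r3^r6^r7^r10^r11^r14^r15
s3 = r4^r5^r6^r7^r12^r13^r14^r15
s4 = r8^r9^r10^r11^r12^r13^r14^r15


s1=1, s2=1, s3=1, s4=0

Syndrome = 7 (error at position 7)


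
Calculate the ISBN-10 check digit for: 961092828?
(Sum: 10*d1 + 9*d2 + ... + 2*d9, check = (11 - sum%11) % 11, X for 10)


Weighted sum: 270
270 mod 11 = 6

Check digit: 5


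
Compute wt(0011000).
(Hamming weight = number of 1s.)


Counting 1s in 0011000

2


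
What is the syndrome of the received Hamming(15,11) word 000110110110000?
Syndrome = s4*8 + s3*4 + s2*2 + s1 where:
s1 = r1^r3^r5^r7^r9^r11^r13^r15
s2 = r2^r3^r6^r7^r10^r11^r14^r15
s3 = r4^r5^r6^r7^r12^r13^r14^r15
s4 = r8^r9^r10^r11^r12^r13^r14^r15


s1=1, s2=1, s3=1, s4=1

Syndrome = 15 (error at position 15)


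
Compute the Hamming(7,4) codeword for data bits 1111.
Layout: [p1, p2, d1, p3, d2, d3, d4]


Parity bits: p1=1, p2=1, p3=1

1111111


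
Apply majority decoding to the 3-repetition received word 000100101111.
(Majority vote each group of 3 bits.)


Groups: 000, 100, 101, 111
Majority votes: 0011

0011


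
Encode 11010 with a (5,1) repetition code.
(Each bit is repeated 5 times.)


Each bit -> 5 copies

1111111111000001111100000


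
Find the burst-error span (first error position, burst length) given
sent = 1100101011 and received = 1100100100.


XOR: 0000001111

Burst at position 6, length 4


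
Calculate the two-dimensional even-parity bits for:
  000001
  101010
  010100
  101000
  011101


Row parities: 11000
Column parities: 001010

Row P: 11000, Col P: 001010, Corner: 0


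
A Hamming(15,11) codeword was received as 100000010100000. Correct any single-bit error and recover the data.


Syndrome = 3: error at position 3

Data: 10000100000 (corrected bit 3)


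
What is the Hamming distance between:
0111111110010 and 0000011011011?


XOR: 0111100101001
Count of 1s: 7

7


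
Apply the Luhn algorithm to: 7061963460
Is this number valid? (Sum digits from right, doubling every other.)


Luhn sum = 37
37 mod 10 = 7

Invalid (Luhn sum mod 10 = 7)


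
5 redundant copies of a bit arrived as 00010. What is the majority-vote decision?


Ones: 1 out of 5
Threshold: 3

0 (1/5 voted 1)


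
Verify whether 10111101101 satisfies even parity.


Number of 1s: 8

Yes, parity is correct (8 ones)


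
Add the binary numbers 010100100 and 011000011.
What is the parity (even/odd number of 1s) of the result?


010100100 = 164
011000011 = 195
Sum = 359 = 101100111
1s count = 6

even parity (6 ones in 101100111)


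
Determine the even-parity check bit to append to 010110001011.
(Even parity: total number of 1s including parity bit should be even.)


Number of 1s in data: 6
Parity bit: 0

0


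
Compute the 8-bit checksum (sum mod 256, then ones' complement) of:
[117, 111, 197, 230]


Sum = 655 mod 256 = 143
Complement = 112

112


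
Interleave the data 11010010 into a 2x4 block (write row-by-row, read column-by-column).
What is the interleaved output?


Matrix:
  1101
  0010
Read columns: 10100110

10100110


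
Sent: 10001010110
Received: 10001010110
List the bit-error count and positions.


XOR: 00000000000

0 errors (received matches sent)


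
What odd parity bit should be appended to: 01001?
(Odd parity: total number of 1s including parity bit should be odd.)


Number of 1s in data: 2
Parity bit: 1

1


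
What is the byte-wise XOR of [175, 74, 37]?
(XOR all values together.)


XOR chain: 175 ^ 74 ^ 37 = 192

192


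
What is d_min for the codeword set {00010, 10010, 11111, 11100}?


Comparing all pairs, minimum distance: 1
Can detect 0 errors, correct 0 errors

1


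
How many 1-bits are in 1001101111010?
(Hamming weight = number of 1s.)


Counting 1s in 1001101111010

8


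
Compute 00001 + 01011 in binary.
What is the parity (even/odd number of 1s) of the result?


00001 = 1
01011 = 11
Sum = 12 = 1100
1s count = 2

even parity (2 ones in 1100)


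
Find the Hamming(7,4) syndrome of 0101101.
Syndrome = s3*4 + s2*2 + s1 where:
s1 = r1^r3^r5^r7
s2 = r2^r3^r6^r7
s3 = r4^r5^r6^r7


s1=0, s2=0, s3=1

Syndrome = 4 (error at position 4)


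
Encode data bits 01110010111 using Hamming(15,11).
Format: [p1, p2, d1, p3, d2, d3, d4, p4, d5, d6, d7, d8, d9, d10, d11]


Parity bits: p1=1, p2=1, p3=0, p4=0

110011100010111


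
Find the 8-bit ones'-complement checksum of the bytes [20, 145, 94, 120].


Sum = 379 mod 256 = 123
Complement = 132

132


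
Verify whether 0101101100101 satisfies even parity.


Number of 1s: 7

No, parity error (7 ones)


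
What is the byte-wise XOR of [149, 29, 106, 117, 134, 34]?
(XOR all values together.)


XOR chain: 149 ^ 29 ^ 106 ^ 117 ^ 134 ^ 34 = 51

51


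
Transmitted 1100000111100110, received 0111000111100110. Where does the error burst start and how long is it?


XOR: 1011000000000000

Burst at position 0, length 4


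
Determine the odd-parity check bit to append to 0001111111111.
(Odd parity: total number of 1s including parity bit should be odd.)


Number of 1s in data: 10
Parity bit: 1

1


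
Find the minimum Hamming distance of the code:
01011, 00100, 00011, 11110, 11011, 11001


Comparing all pairs, minimum distance: 1
Can detect 0 errors, correct 0 errors

1


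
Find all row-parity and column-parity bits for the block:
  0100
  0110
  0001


Row parities: 101
Column parities: 0011

Row P: 101, Col P: 0011, Corner: 0


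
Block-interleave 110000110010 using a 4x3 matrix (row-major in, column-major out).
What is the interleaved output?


Matrix:
  110
  000
  110
  010
Read columns: 101010110000

101010110000


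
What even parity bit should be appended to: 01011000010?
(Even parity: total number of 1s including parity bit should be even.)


Number of 1s in data: 4
Parity bit: 0

0


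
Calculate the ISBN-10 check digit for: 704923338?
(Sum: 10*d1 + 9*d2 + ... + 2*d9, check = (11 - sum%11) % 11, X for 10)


Weighted sum: 229
229 mod 11 = 9

Check digit: 2


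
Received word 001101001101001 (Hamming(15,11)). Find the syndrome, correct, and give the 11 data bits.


Syndrome = 1: error at position 1

Data: 10101101001 (corrected bit 1)


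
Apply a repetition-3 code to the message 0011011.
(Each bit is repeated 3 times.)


Each bit -> 3 copies

000000111111000111111


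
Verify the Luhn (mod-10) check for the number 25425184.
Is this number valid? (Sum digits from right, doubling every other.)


Luhn sum = 32
32 mod 10 = 2

Invalid (Luhn sum mod 10 = 2)


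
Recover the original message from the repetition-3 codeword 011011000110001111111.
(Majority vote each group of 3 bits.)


Groups: 011, 011, 000, 110, 001, 111, 111
Majority votes: 1101011

1101011


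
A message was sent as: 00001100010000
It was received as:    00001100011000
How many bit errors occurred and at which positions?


XOR: 00000000001000

1 error(s) at position(s): 10


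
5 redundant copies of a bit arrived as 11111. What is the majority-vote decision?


Ones: 5 out of 5
Threshold: 3

1 (5/5 voted 1)


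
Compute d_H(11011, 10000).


XOR: 01011
Count of 1s: 3

3


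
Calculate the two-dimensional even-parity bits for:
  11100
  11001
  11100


Row parities: 111
Column parities: 11001

Row P: 111, Col P: 11001, Corner: 1


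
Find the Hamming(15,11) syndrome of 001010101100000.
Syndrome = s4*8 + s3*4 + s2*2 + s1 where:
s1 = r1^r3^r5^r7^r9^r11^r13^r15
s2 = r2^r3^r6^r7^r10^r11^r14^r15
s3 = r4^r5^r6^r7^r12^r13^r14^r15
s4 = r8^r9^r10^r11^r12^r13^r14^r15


s1=0, s2=1, s3=0, s4=0

Syndrome = 2 (error at position 2)


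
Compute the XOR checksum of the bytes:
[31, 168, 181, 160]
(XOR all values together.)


XOR chain: 31 ^ 168 ^ 181 ^ 160 = 162

162


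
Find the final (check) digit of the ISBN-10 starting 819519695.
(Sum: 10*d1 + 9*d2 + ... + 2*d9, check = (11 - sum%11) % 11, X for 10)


Weighted sum: 308
308 mod 11 = 0

Check digit: 0


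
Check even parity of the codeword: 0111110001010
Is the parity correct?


Number of 1s: 7

No, parity error (7 ones)


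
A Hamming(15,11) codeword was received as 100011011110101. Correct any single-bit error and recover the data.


Syndrome = 0: no error detected

Data: 01101110101 (no errors)


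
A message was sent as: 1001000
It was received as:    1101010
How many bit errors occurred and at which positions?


XOR: 0100010

2 error(s) at position(s): 1, 5


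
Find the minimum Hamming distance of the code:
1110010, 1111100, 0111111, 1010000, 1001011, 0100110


Comparing all pairs, minimum distance: 2
Can detect 1 errors, correct 0 errors

2


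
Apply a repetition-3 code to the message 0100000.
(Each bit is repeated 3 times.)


Each bit -> 3 copies

000111000000000000000


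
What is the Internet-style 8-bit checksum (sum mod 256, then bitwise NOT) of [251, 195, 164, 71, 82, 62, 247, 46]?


Sum = 1118 mod 256 = 94
Complement = 161

161


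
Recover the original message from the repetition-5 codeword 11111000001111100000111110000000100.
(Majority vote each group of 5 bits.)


Groups: 11111, 00000, 11111, 00000, 11111, 00000, 00100
Majority votes: 1010100

1010100


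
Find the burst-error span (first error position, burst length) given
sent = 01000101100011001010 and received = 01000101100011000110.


XOR: 00000000000000001100

Burst at position 16, length 2


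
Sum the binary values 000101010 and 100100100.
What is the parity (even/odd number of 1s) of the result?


000101010 = 42
100100100 = 292
Sum = 334 = 101001110
1s count = 5

odd parity (5 ones in 101001110)


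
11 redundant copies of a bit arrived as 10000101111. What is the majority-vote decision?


Ones: 6 out of 11
Threshold: 6

1 (6/11 voted 1)


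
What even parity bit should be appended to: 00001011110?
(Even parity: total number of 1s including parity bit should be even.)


Number of 1s in data: 5
Parity bit: 1

1


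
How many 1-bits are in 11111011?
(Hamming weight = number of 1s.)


Counting 1s in 11111011

7


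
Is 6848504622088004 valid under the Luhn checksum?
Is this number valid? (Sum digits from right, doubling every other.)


Luhn sum = 67
67 mod 10 = 7

Invalid (Luhn sum mod 10 = 7)


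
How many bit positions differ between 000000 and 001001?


XOR: 001001
Count of 1s: 2

2


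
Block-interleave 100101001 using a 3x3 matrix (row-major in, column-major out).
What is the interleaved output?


Matrix:
  100
  101
  001
Read columns: 110000011

110000011


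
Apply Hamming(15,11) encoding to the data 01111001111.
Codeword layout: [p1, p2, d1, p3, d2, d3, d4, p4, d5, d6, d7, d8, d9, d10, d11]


Parity bits: p1=1, p2=0, p3=1, p4=1

100111111001111


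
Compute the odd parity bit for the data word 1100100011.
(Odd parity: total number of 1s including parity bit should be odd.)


Number of 1s in data: 5
Parity bit: 0

0


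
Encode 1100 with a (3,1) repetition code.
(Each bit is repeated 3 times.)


Each bit -> 3 copies

111111000000


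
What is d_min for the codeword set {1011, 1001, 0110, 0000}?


Comparing all pairs, minimum distance: 1
Can detect 0 errors, correct 0 errors

1


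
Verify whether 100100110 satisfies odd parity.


Number of 1s: 4

No, parity error (4 ones)


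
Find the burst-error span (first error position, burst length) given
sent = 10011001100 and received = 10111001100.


XOR: 00100000000

Burst at position 2, length 1


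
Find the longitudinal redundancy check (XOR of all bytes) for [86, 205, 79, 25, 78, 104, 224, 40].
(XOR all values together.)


XOR chain: 86 ^ 205 ^ 79 ^ 25 ^ 78 ^ 104 ^ 224 ^ 40 = 35

35


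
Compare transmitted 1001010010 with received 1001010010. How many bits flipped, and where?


XOR: 0000000000

0 errors (received matches sent)


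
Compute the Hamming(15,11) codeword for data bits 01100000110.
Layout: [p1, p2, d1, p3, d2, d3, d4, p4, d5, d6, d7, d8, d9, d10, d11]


Parity bits: p1=0, p2=0, p3=0, p4=0

000011000000110


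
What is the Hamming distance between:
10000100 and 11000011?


XOR: 01000111
Count of 1s: 4

4


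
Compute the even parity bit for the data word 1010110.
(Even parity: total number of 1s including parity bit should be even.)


Number of 1s in data: 4
Parity bit: 0

0


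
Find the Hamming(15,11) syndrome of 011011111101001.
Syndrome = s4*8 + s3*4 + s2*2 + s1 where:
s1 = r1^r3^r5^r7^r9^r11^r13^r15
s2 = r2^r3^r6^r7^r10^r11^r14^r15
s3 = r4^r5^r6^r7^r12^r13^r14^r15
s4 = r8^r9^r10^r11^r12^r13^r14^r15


s1=1, s2=0, s3=1, s4=1

Syndrome = 13 (error at position 13)


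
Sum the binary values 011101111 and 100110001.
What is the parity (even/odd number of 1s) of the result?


011101111 = 239
100110001 = 305
Sum = 544 = 1000100000
1s count = 2

even parity (2 ones in 1000100000)


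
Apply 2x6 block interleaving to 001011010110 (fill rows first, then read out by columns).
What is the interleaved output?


Matrix:
  001011
  010110
Read columns: 000110011110

000110011110
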